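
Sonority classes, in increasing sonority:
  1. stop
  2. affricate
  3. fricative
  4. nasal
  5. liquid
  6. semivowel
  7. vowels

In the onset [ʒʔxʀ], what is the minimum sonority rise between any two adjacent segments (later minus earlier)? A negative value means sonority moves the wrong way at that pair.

-2

/ʒ/: fricative = 3.
/ʔ/: stop = 1.
/x/: fricative = 3.
/ʀ/: liquid = 5.
/ʒ/→/ʔ/: change -2.
/ʔ/→/x/: change +2.
/x/→/ʀ/: change +2.
Minimum = -2.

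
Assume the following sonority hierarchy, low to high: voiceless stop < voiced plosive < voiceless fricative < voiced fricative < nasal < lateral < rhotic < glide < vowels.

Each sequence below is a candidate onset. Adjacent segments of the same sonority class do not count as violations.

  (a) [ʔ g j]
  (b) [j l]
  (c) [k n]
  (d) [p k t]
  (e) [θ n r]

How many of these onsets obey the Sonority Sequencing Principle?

4

(a) sonority 1-2-8: well-formed.
(b) sonority 8-6: ill-formed.
(c) sonority 1-5: well-formed.
(d) sonority 1-1-1: well-formed.
(e) sonority 3-5-7: well-formed.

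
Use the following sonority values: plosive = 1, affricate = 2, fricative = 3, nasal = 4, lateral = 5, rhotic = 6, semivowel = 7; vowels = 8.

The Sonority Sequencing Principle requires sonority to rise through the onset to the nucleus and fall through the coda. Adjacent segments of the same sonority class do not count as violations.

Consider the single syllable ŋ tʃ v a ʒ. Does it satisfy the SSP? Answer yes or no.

no

Onset: /ŋ/ is a nasal (sonority 4), /tʃ/ is an affricate (sonority 2), /v/ is a fricative (sonority 3); then the nucleus /a/ (sonority 8).
Onset profile 4-2-3-8 — does not rise throughout.
Coda: /ʒ/ is a fricative (sonority 3).
Coda profile 8-3 — falls from the nucleus.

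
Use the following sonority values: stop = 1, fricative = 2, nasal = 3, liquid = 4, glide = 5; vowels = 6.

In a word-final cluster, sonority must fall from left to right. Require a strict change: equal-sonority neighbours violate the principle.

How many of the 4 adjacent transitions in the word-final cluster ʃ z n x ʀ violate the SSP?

/ʃ/ — fricative, sonority 2.
/z/ — fricative, sonority 2.
/n/ — nasal, sonority 3.
/x/ — fricative, sonority 2.
/ʀ/ — liquid, sonority 4.
/ʃ/→/z/: 2→2 (plateau) — violation.
/z/→/n/: 2→3 (does not fall) — violation.
/n/→/x/: 3→2 (falls) — ok.
/x/→/ʀ/: 2→4 (does not fall) — violation.

3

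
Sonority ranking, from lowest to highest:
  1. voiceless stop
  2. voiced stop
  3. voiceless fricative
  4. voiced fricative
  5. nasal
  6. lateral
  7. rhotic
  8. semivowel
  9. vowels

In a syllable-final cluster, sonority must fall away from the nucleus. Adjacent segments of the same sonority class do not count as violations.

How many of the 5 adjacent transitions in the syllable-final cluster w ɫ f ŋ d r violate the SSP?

2

/w/ is a semivowel (sonority 8).
/ɫ/ is a lateral (sonority 6).
/f/ is a voiceless fricative (sonority 3).
/ŋ/ is a nasal (sonority 5).
/d/ is a voiced stop (sonority 2).
/r/ is a rhotic (sonority 7).
/w/→/ɫ/: 8→6 (falls) — ok.
/ɫ/→/f/: 6→3 (falls) — ok.
/f/→/ŋ/: 3→5 (does not fall) — violation.
/ŋ/→/d/: 5→2 (falls) — ok.
/d/→/r/: 2→7 (does not fall) — violation.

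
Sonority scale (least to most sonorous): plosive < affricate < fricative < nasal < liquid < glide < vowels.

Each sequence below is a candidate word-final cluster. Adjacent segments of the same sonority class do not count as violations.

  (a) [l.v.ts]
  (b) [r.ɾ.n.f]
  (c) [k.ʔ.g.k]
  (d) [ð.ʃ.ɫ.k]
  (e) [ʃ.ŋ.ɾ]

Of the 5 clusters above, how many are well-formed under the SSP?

3

(a) 5-3-2 → obeys
(b) 5-5-4-3 → obeys
(c) 1-1-1-1 → obeys
(d) 3-3-5-1 → violates
(e) 3-4-5 → violates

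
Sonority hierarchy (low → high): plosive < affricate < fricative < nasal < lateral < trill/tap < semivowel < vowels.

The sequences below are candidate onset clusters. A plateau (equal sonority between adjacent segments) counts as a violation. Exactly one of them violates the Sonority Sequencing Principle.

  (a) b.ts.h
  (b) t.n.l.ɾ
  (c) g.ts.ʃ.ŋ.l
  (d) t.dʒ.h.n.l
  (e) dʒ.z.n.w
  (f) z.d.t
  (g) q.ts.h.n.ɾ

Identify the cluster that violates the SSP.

f

(a) b.ts.h: profile 1-2-3 — obeys.
(b) t.n.l.ɾ: profile 1-4-5-6 — obeys.
(c) g.ts.ʃ.ŋ.l: profile 1-2-3-4-5 — obeys.
(d) t.dʒ.h.n.l: profile 1-2-3-4-5 — obeys.
(e) dʒ.z.n.w: profile 2-3-4-7 — obeys.
(f) z.d.t: profile 3-1-1 — violates.
(g) q.ts.h.n.ɾ: profile 1-2-3-4-6 — obeys.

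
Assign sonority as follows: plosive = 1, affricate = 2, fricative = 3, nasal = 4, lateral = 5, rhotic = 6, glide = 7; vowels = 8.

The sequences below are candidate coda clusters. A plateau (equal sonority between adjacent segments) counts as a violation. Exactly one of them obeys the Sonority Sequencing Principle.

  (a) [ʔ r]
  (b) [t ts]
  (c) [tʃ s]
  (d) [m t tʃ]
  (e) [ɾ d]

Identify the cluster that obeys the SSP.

(a) [ʔ r]: profile 1-6 — violates.
(b) [t ts]: profile 1-2 — violates.
(c) [tʃ s]: profile 2-3 — violates.
(d) [m t tʃ]: profile 4-1-2 — violates.
(e) [ɾ d]: profile 6-1 — obeys.

e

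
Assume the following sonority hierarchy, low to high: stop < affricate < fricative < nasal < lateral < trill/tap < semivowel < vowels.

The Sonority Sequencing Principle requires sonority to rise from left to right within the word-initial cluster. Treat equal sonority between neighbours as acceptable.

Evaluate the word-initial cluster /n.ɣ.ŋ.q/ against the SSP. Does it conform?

/n/: nasal = 4.
/ɣ/: fricative = 3.
/ŋ/: nasal = 4.
/q/: stop = 1.
The profile is 4-3-4-1. Between /n/ (4) and /ɣ/ (3) sonority does not rise, so the cluster violates the SSP.

no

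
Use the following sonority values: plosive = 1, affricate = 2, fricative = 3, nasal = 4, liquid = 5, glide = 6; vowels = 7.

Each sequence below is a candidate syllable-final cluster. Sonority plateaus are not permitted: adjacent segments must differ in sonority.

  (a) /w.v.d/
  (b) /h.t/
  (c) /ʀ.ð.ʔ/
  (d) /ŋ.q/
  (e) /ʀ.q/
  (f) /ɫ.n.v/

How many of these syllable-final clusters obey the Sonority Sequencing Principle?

6

(a) sonority 6-3-1: well-formed.
(b) sonority 3-1: well-formed.
(c) sonority 5-3-1: well-formed.
(d) sonority 4-1: well-formed.
(e) sonority 5-1: well-formed.
(f) sonority 5-4-3: well-formed.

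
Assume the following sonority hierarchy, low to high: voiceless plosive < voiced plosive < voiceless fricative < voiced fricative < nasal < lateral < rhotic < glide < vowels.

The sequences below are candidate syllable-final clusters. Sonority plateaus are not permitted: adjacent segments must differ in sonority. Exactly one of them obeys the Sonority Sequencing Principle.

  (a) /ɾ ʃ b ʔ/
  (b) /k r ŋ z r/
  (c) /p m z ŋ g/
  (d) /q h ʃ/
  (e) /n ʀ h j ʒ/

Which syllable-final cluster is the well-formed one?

a

(a) sonority 7-3-2-1: well-formed.
(b) sonority 1-7-5-4-7: ill-formed.
(c) sonority 1-5-4-5-2: ill-formed.
(d) sonority 1-3-3: ill-formed.
(e) sonority 5-7-3-8-4: ill-formed.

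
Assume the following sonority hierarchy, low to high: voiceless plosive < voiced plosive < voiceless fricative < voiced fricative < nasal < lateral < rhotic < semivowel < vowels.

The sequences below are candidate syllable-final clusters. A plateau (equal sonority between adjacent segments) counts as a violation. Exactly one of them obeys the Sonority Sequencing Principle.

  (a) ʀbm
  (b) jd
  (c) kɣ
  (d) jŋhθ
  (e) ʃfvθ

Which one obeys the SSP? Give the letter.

b

(a) 7-2-5 → violates
(b) 8-2 → obeys
(c) 1-4 → violates
(d) 8-5-3-3 → violates
(e) 3-3-4-3 → violates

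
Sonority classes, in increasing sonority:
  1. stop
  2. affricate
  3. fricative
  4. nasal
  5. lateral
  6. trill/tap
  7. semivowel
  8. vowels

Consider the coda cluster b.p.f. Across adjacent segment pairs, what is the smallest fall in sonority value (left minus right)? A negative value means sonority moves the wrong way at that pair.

-2

/b/: stop = 1.
/p/: stop = 1.
/f/: fricative = 3.
/b/→/p/: change +0.
/p/→/f/: change -2.
Minimum = -2.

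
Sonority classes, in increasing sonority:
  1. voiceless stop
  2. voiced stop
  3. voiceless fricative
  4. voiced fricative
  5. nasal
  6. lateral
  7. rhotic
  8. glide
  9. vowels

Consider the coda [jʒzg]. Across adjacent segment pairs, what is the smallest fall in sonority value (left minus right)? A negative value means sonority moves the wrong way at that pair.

/j/: glide = 8.
/ʒ/: voiced fricative = 4.
/z/: voiced fricative = 4.
/g/: voiced stop = 2.
/j/→/ʒ/: change +4.
/ʒ/→/z/: change +0.
/z/→/g/: change +2.
Minimum = 0.

0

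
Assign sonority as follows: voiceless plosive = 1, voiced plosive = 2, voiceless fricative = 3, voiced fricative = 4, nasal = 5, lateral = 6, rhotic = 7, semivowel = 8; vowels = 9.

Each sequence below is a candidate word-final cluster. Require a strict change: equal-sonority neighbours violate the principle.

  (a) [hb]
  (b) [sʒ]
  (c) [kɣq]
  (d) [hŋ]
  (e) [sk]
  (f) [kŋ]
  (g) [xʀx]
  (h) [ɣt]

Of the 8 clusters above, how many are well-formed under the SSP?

3

(a) sonority 3-2: well-formed.
(b) sonority 3-4: ill-formed.
(c) sonority 1-4-1: ill-formed.
(d) sonority 3-5: ill-formed.
(e) sonority 3-1: well-formed.
(f) sonority 1-5: ill-formed.
(g) sonority 3-7-3: ill-formed.
(h) sonority 4-1: well-formed.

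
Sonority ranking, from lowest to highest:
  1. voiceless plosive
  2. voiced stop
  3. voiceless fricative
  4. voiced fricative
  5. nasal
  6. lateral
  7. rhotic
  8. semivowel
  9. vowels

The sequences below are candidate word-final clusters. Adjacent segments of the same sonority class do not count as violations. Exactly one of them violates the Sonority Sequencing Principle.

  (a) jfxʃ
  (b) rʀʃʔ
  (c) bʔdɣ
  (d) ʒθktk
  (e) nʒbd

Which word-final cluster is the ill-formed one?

c

(a) sonority 8-3-3-3: well-formed.
(b) sonority 7-7-3-1: well-formed.
(c) sonority 2-1-2-4: ill-formed.
(d) sonority 4-3-1-1-1: well-formed.
(e) sonority 5-4-2-2: well-formed.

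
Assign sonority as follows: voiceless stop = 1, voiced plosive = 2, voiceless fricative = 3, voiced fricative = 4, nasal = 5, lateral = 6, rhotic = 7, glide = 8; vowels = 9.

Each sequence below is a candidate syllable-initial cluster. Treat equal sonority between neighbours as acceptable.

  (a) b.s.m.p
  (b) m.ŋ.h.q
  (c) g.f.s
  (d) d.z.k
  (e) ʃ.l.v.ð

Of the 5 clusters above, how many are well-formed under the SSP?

1

(a) b.s.m.p: profile 2-3-5-1 — violates.
(b) m.ŋ.h.q: profile 5-5-3-1 — violates.
(c) g.f.s: profile 2-3-3 — obeys.
(d) d.z.k: profile 2-4-1 — violates.
(e) ʃ.l.v.ð: profile 3-6-4-4 — violates.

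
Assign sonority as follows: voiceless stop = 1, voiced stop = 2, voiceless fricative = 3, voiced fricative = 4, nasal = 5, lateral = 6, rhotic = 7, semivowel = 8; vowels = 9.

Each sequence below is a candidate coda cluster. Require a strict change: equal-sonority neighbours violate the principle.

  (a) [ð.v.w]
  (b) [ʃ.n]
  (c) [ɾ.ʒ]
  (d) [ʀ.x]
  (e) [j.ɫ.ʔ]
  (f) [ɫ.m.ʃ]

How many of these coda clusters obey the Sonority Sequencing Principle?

(a) sonority 4-4-8: ill-formed.
(b) sonority 3-5: ill-formed.
(c) sonority 7-4: well-formed.
(d) sonority 7-3: well-formed.
(e) sonority 8-6-1: well-formed.
(f) sonority 6-5-3: well-formed.

4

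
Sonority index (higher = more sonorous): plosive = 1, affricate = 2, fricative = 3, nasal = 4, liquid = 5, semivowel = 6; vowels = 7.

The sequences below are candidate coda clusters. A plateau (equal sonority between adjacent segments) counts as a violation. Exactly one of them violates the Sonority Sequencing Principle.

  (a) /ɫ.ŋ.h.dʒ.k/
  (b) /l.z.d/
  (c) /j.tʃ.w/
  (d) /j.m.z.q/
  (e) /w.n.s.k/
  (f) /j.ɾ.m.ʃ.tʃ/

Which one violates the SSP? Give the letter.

c

(a) /ɫ.ŋ.h.dʒ.k/: profile 5-4-3-2-1 — obeys.
(b) /l.z.d/: profile 5-3-1 — obeys.
(c) /j.tʃ.w/: profile 6-2-6 — violates.
(d) /j.m.z.q/: profile 6-4-3-1 — obeys.
(e) /w.n.s.k/: profile 6-4-3-1 — obeys.
(f) /j.ɾ.m.ʃ.tʃ/: profile 6-5-4-3-2 — obeys.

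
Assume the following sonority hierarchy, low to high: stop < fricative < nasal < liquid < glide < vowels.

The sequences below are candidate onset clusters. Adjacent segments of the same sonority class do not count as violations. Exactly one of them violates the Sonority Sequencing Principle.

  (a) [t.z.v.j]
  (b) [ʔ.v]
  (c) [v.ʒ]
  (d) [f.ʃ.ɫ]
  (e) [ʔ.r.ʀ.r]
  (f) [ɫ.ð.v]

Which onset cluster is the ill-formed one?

f

(a) sonority 1-2-2-5: well-formed.
(b) sonority 1-2: well-formed.
(c) sonority 2-2: well-formed.
(d) sonority 2-2-4: well-formed.
(e) sonority 1-4-4-4: well-formed.
(f) sonority 4-2-2: ill-formed.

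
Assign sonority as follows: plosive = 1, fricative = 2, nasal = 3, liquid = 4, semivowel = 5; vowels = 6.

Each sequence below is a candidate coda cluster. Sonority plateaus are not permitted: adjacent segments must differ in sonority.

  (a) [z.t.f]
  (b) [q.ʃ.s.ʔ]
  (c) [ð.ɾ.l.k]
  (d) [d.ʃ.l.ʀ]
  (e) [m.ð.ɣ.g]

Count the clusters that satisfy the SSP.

0

(a) sonority 2-1-2: ill-formed.
(b) sonority 1-2-2-1: ill-formed.
(c) sonority 2-4-4-1: ill-formed.
(d) sonority 1-2-4-4: ill-formed.
(e) sonority 3-2-2-1: ill-formed.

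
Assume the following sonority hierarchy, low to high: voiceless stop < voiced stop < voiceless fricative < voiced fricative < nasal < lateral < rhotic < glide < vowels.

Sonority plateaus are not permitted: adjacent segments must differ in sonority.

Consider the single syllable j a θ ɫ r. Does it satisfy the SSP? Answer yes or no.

no

Onset: /j/ is a glide (sonority 8); then the nucleus /a/ (sonority 9).
Onset profile 8-9 — rises to the nucleus.
Coda: /θ/ is a voiceless fricative (sonority 3), /ɫ/ is a lateral (sonority 6), /r/ is a rhotic (sonority 7).
Coda profile 9-3-6-7 — does not strictly fall throughout.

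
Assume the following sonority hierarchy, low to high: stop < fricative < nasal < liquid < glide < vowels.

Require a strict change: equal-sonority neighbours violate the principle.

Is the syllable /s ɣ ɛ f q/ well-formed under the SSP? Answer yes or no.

no

Onset: /s/ is a fricative (sonority 2), /ɣ/ is a fricative (sonority 2); then the nucleus /ɛ/ (sonority 6).
Onset profile 2-2-6 — does not strictly rise throughout.
Coda: /f/ is a fricative (sonority 2), /q/ is a stop (sonority 1).
Coda profile 6-2-1 — falls from the nucleus.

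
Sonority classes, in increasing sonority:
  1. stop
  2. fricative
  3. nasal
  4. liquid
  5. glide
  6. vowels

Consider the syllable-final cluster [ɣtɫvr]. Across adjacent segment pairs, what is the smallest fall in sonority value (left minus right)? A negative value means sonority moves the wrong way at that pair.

/ɣ/ — fricative, sonority 2.
/t/ — stop, sonority 1.
/ɫ/ — liquid, sonority 4.
/v/ — fricative, sonority 2.
/r/ — liquid, sonority 4.
/ɣ/→/t/: change +1.
/t/→/ɫ/: change -3.
/ɫ/→/v/: change +2.
/v/→/r/: change -2.
Minimum = -3.

-3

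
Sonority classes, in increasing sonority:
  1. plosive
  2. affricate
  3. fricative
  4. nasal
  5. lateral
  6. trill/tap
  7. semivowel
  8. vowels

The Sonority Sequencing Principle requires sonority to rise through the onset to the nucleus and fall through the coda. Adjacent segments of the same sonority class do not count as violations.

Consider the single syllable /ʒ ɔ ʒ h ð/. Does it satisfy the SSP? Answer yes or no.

Onset: /ʒ/ is a fricative (sonority 3); then the nucleus /ɔ/ (sonority 8).
Onset profile 3-8 — rises to the nucleus.
Coda: /ʒ/ is a fricative (sonority 3), /h/ is a fricative (sonority 3), /ð/ is a fricative (sonority 3).
Coda profile 8-3-3-3 — falls from the nucleus.

yes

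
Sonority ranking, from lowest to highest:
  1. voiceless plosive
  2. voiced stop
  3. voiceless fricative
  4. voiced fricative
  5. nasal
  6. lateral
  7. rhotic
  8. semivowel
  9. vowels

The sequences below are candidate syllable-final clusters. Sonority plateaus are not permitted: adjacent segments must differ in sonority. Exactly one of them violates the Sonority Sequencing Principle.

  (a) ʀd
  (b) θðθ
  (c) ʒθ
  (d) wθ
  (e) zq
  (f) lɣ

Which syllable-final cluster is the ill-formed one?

(a) sonority 7-2: well-formed.
(b) sonority 3-4-3: ill-formed.
(c) sonority 4-3: well-formed.
(d) sonority 8-3: well-formed.
(e) sonority 4-1: well-formed.
(f) sonority 6-4: well-formed.

b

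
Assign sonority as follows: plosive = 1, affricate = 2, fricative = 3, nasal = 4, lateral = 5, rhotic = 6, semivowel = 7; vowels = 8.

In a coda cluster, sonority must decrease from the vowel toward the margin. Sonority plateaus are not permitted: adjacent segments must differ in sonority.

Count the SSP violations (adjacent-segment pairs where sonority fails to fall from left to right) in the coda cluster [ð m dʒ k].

1

/ð/ is a fricative (sonority 3).
/m/ is a nasal (sonority 4).
/dʒ/ is an affricate (sonority 2).
/k/ is a plosive (sonority 1).
/ð/→/m/: 3→4 (does not fall) — violation.
/m/→/dʒ/: 4→2 (falls) — ok.
/dʒ/→/k/: 2→1 (falls) — ok.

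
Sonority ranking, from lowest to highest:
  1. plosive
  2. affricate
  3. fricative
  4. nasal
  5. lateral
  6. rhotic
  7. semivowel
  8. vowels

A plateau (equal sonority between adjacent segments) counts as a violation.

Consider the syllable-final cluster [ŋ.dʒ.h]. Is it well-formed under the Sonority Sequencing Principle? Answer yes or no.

no

/ŋ/: nasal = 4.
/dʒ/: affricate = 2.
/h/: fricative = 3.
The profile is 4-2-3. Between /dʒ/ (2) and /h/ (3) sonority does not fall, so the cluster violates the SSP.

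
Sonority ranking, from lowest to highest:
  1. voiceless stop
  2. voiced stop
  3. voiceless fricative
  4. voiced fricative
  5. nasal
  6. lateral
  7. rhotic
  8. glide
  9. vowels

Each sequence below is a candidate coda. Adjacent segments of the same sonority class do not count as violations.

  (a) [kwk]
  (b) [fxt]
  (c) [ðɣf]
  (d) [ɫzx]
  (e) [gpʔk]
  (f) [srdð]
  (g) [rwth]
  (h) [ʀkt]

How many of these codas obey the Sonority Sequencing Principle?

(a) [kwk]: profile 1-8-1 — violates.
(b) [fxt]: profile 3-3-1 — obeys.
(c) [ðɣf]: profile 4-4-3 — obeys.
(d) [ɫzx]: profile 6-4-3 — obeys.
(e) [gpʔk]: profile 2-1-1-1 — obeys.
(f) [srdð]: profile 3-7-2-4 — violates.
(g) [rwth]: profile 7-8-1-3 — violates.
(h) [ʀkt]: profile 7-1-1 — obeys.

5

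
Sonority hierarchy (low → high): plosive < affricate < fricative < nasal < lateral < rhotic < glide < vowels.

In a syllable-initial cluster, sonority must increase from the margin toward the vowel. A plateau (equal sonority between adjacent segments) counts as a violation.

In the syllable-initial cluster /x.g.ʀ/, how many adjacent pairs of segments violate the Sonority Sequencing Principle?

/x/: fricative = 3.
/g/: plosive = 1.
/ʀ/: rhotic = 6.
/x/→/g/: 3→1 (does not rise) — violation.
/g/→/ʀ/: 1→6 (rises) — ok.

1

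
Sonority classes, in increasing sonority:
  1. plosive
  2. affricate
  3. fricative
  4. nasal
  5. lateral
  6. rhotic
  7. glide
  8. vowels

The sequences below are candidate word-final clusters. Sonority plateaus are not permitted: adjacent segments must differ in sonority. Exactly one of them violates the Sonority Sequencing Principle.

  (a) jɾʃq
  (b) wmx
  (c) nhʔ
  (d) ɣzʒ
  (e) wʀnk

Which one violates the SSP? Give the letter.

(a) jɾʃq: profile 7-6-3-1 — obeys.
(b) wmx: profile 7-4-3 — obeys.
(c) nhʔ: profile 4-3-1 — obeys.
(d) ɣzʒ: profile 3-3-3 — violates.
(e) wʀnk: profile 7-6-4-1 — obeys.

d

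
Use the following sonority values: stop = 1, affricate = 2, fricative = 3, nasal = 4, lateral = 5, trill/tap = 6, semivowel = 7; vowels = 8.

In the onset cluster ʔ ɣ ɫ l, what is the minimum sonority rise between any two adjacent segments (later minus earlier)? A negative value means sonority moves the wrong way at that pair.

0

/ʔ/: stop = 1.
/ɣ/: fricative = 3.
/ɫ/: lateral = 5.
/l/: lateral = 5.
/ʔ/→/ɣ/: change +2.
/ɣ/→/ɫ/: change +2.
/ɫ/→/l/: change +0.
Minimum = 0.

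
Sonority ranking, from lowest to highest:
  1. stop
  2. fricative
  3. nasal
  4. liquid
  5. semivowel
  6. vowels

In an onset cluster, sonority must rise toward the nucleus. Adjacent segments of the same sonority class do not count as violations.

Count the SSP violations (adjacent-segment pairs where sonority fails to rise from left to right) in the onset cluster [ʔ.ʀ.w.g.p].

1

/ʔ/ is a stop (sonority 1).
/ʀ/ is a liquid (sonority 4).
/w/ is a semivowel (sonority 5).
/g/ is a stop (sonority 1).
/p/ is a stop (sonority 1).
/ʔ/→/ʀ/: 1→4 (rises) — ok.
/ʀ/→/w/: 4→5 (rises) — ok.
/w/→/g/: 5→1 (does not rise) — violation.
/g/→/p/: 1→1 (plateau, allowed) — ok.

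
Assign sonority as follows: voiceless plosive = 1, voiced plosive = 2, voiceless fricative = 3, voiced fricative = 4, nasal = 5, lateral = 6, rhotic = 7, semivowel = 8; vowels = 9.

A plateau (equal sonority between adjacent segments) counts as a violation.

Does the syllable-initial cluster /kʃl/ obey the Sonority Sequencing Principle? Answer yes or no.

/k/ — voiceless plosive, sonority 1.
/ʃ/ — voiceless fricative, sonority 3.
/l/ — lateral, sonority 6.
The profile 1-3-6 strictly rises, so the syllable-initial cluster satisfies the SSP.

yes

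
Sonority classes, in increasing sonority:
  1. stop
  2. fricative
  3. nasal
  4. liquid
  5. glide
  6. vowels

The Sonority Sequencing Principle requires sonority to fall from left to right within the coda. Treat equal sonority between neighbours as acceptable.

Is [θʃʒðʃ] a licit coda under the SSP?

yes

/θ/ is a fricative (sonority 2).
/ʃ/ is a fricative (sonority 2).
/ʒ/ is a fricative (sonority 2).
/ð/ is a fricative (sonority 2).
/ʃ/ is a fricative (sonority 2).
The profile 2-2-2-2-2 is non-increasing (plateaus allowed), so the coda satisfies the SSP.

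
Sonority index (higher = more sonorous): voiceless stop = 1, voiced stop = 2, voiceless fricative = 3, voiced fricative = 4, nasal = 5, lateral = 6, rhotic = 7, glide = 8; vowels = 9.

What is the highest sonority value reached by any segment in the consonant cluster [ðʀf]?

7

/ð/: voiced fricative = 4.
/ʀ/: rhotic = 7.
/f/: voiceless fricative = 3.
The maximum is 7.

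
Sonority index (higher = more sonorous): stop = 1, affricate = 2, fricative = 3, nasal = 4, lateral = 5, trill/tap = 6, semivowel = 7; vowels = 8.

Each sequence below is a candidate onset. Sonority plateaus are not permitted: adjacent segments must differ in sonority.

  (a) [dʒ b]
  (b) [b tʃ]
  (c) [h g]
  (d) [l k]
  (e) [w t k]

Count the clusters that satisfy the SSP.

1

(a) sonority 2-1: ill-formed.
(b) sonority 1-2: well-formed.
(c) sonority 3-1: ill-formed.
(d) sonority 5-1: ill-formed.
(e) sonority 7-1-1: ill-formed.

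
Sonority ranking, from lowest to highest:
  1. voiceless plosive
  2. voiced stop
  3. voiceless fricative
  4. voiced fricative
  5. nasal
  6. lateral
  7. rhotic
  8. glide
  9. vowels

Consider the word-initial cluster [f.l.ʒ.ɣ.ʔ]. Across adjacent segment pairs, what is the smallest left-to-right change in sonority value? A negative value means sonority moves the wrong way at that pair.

/f/ — voiceless fricative, sonority 3.
/l/ — lateral, sonority 6.
/ʒ/ — voiced fricative, sonority 4.
/ɣ/ — voiced fricative, sonority 4.
/ʔ/ — voiceless plosive, sonority 1.
/f/→/l/: change +3.
/l/→/ʒ/: change -2.
/ʒ/→/ɣ/: change +0.
/ɣ/→/ʔ/: change -3.
Minimum = -3.

-3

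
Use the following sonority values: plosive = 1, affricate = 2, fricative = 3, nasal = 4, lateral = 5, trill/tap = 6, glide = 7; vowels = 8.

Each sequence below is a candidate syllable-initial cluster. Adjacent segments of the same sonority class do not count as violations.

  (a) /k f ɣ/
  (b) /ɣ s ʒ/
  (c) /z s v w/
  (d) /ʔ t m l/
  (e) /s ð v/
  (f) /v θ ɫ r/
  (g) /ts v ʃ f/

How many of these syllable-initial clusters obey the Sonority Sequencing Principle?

7

(a) sonority 1-3-3: well-formed.
(b) sonority 3-3-3: well-formed.
(c) sonority 3-3-3-7: well-formed.
(d) sonority 1-1-4-5: well-formed.
(e) sonority 3-3-3: well-formed.
(f) sonority 3-3-5-6: well-formed.
(g) sonority 2-3-3-3: well-formed.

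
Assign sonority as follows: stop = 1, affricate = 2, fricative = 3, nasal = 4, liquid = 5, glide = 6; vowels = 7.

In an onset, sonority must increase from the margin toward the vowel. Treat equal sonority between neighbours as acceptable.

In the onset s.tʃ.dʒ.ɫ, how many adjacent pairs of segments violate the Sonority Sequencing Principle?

/s/ is a fricative (sonority 3).
/tʃ/ is an affricate (sonority 2).
/dʒ/ is an affricate (sonority 2).
/ɫ/ is a liquid (sonority 5).
/s/→/tʃ/: 3→2 (does not rise) — violation.
/tʃ/→/dʒ/: 2→2 (plateau, allowed) — ok.
/dʒ/→/ɫ/: 2→5 (rises) — ok.

1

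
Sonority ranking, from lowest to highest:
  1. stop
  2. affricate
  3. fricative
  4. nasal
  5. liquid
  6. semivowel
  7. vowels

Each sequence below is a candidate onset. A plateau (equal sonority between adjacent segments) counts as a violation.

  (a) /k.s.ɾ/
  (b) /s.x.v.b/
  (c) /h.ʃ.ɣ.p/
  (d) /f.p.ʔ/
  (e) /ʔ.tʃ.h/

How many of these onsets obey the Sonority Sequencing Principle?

(a) /k.s.ɾ/: profile 1-3-5 — obeys.
(b) /s.x.v.b/: profile 3-3-3-1 — violates.
(c) /h.ʃ.ɣ.p/: profile 3-3-3-1 — violates.
(d) /f.p.ʔ/: profile 3-1-1 — violates.
(e) /ʔ.tʃ.h/: profile 1-2-3 — obeys.

2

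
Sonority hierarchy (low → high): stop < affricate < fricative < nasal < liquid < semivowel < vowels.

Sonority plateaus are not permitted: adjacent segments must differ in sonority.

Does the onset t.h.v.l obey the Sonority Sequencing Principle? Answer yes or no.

/t/ is a stop (sonority 1).
/h/ is a fricative (sonority 3).
/v/ is a fricative (sonority 3).
/l/ is a liquid (sonority 5).
The profile is 1-3-3-5. Between /h/ (3) and /v/ (3) sonority does not rise, so the cluster violates the SSP.

no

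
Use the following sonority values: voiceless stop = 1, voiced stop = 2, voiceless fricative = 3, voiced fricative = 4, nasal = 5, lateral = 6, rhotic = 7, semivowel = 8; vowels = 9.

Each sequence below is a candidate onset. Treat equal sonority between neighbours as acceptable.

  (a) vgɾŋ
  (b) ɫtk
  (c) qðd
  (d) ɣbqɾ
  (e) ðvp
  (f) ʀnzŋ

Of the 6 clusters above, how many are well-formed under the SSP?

(a) 4-2-7-5 → violates
(b) 6-1-1 → violates
(c) 1-4-2 → violates
(d) 4-2-1-7 → violates
(e) 4-4-1 → violates
(f) 7-5-4-5 → violates

0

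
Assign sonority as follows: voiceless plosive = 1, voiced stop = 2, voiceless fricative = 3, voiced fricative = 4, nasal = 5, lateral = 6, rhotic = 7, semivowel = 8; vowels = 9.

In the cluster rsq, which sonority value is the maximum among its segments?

7

/r/: rhotic = 7.
/s/: voiceless fricative = 3.
/q/: voiceless plosive = 1.
The maximum is 7.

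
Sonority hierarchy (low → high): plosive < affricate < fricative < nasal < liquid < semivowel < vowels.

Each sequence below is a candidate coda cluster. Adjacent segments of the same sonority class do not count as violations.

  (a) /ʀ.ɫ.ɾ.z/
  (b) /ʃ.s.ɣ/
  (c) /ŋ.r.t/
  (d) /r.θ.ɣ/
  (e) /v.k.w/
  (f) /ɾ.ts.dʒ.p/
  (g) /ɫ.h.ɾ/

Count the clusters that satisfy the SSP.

(a) /ʀ.ɫ.ɾ.z/: profile 5-5-5-3 — obeys.
(b) /ʃ.s.ɣ/: profile 3-3-3 — obeys.
(c) /ŋ.r.t/: profile 4-5-1 — violates.
(d) /r.θ.ɣ/: profile 5-3-3 — obeys.
(e) /v.k.w/: profile 3-1-6 — violates.
(f) /ɾ.ts.dʒ.p/: profile 5-2-2-1 — obeys.
(g) /ɫ.h.ɾ/: profile 5-3-5 — violates.

4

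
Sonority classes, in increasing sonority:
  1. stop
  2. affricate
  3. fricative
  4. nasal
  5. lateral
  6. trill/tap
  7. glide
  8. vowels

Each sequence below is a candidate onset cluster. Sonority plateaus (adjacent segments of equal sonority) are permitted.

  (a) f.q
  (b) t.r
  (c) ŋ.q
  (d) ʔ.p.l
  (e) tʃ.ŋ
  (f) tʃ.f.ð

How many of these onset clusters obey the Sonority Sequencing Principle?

4

(a) sonority 3-1: ill-formed.
(b) sonority 1-6: well-formed.
(c) sonority 4-1: ill-formed.
(d) sonority 1-1-5: well-formed.
(e) sonority 2-4: well-formed.
(f) sonority 2-3-3: well-formed.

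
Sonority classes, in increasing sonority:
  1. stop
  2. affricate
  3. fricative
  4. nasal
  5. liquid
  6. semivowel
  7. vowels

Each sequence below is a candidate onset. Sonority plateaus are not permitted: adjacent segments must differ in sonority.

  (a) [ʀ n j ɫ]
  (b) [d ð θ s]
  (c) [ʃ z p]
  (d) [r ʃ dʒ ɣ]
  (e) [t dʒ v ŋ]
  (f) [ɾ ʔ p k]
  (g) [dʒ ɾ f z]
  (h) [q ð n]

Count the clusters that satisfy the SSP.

(a) 5-4-6-5 → violates
(b) 1-3-3-3 → violates
(c) 3-3-1 → violates
(d) 5-3-2-3 → violates
(e) 1-2-3-4 → obeys
(f) 5-1-1-1 → violates
(g) 2-5-3-3 → violates
(h) 1-3-4 → obeys

2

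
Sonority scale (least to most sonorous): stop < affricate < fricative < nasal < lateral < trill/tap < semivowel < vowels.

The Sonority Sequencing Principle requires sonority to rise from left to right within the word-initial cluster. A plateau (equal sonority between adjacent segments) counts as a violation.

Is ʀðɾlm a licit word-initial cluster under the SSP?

/ʀ/ is a trill/tap (sonority 6).
/ð/ is a fricative (sonority 3).
/ɾ/ is a trill/tap (sonority 6).
/l/ is a lateral (sonority 5).
/m/ is a nasal (sonority 4).
The profile is 6-3-6-5-4. Between /ʀ/ (6) and /ð/ (3) sonority does not rise, so the cluster violates the SSP.

no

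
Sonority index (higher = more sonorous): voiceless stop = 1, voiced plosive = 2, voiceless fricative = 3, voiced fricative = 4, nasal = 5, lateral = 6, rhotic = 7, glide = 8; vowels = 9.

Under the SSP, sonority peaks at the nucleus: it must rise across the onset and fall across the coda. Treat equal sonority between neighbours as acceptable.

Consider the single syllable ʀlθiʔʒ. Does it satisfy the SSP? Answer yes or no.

Onset: /ʀ/ is a rhotic (sonority 7), /l/ is a lateral (sonority 6), /θ/ is a voiceless fricative (sonority 3); then the nucleus /i/ (sonority 9).
Onset profile 7-6-3-9 — does not rise throughout.
Coda: /ʔ/ is a voiceless stop (sonority 1), /ʒ/ is a voiced fricative (sonority 4).
Coda profile 9-1-4 — does not fall throughout.

no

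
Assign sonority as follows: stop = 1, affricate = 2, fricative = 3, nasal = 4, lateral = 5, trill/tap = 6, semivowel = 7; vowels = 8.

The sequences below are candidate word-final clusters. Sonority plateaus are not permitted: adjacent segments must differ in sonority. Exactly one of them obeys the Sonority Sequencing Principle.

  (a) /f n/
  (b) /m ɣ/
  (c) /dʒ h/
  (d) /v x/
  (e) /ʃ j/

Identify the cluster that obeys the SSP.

(a) 3-4 → violates
(b) 4-3 → obeys
(c) 2-3 → violates
(d) 3-3 → violates
(e) 3-7 → violates

b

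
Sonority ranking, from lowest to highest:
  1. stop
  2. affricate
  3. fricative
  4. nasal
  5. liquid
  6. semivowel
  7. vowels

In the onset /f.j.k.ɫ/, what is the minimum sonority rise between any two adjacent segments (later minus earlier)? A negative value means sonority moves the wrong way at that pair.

-5

/f/: fricative = 3.
/j/: semivowel = 6.
/k/: stop = 1.
/ɫ/: liquid = 5.
/f/→/j/: change +3.
/j/→/k/: change -5.
/k/→/ɫ/: change +4.
Minimum = -5.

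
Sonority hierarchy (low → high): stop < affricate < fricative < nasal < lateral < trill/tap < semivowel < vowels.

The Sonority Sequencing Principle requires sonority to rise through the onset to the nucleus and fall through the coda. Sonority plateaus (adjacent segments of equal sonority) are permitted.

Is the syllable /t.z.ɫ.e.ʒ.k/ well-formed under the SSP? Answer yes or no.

Onset: /t/ is a stop (sonority 1), /z/ is a fricative (sonority 3), /ɫ/ is a lateral (sonority 5); then the nucleus /e/ (sonority 8).
Onset profile 1-3-5-8 — rises to the nucleus.
Coda: /ʒ/ is a fricative (sonority 3), /k/ is a stop (sonority 1).
Coda profile 8-3-1 — falls from the nucleus.

yes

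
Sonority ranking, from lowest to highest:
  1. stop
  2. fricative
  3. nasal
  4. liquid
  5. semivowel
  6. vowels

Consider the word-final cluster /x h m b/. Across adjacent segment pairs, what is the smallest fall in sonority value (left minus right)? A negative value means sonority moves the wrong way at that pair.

/x/ — fricative, sonority 2.
/h/ — fricative, sonority 2.
/m/ — nasal, sonority 3.
/b/ — stop, sonority 1.
/x/→/h/: change +0.
/h/→/m/: change -1.
/m/→/b/: change +2.
Minimum = -1.

-1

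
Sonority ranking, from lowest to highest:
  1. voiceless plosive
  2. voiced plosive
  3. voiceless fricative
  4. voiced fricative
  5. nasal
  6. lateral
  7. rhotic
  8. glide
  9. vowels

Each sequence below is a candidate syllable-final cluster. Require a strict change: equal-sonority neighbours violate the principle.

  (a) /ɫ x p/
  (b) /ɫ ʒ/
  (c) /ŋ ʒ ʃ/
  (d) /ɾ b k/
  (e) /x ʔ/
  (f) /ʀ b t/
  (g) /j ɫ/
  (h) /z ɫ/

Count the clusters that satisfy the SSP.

7

(a) /ɫ x p/: profile 6-3-1 — obeys.
(b) /ɫ ʒ/: profile 6-4 — obeys.
(c) /ŋ ʒ ʃ/: profile 5-4-3 — obeys.
(d) /ɾ b k/: profile 7-2-1 — obeys.
(e) /x ʔ/: profile 3-1 — obeys.
(f) /ʀ b t/: profile 7-2-1 — obeys.
(g) /j ɫ/: profile 8-6 — obeys.
(h) /z ɫ/: profile 4-6 — violates.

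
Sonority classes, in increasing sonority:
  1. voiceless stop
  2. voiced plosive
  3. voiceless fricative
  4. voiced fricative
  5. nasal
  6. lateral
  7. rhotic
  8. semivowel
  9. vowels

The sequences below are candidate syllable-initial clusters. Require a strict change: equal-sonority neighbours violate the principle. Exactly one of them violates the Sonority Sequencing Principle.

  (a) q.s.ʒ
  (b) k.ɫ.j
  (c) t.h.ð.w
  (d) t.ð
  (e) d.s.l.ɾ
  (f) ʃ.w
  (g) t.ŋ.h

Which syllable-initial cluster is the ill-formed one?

(a) q.s.ʒ: profile 1-3-4 — obeys.
(b) k.ɫ.j: profile 1-6-8 — obeys.
(c) t.h.ð.w: profile 1-3-4-8 — obeys.
(d) t.ð: profile 1-4 — obeys.
(e) d.s.l.ɾ: profile 2-3-6-7 — obeys.
(f) ʃ.w: profile 3-8 — obeys.
(g) t.ŋ.h: profile 1-5-3 — violates.

g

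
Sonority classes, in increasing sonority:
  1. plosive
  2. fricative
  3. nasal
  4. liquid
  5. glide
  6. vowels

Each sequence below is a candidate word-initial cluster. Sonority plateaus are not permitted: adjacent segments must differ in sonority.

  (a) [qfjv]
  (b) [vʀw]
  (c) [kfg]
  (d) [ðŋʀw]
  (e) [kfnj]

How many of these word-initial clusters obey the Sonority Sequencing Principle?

(a) sonority 1-2-5-2: ill-formed.
(b) sonority 2-4-5: well-formed.
(c) sonority 1-2-1: ill-formed.
(d) sonority 2-3-4-5: well-formed.
(e) sonority 1-2-3-5: well-formed.

3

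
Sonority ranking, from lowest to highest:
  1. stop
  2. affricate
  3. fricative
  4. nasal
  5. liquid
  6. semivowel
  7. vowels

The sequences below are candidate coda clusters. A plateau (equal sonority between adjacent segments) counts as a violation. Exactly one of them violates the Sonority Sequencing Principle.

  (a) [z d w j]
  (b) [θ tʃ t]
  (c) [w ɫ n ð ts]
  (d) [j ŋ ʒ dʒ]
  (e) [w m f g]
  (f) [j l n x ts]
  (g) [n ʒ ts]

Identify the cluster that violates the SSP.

a

(a) sonority 3-1-6-6: ill-formed.
(b) sonority 3-2-1: well-formed.
(c) sonority 6-5-4-3-2: well-formed.
(d) sonority 6-4-3-2: well-formed.
(e) sonority 6-4-3-1: well-formed.
(f) sonority 6-5-4-3-2: well-formed.
(g) sonority 4-3-2: well-formed.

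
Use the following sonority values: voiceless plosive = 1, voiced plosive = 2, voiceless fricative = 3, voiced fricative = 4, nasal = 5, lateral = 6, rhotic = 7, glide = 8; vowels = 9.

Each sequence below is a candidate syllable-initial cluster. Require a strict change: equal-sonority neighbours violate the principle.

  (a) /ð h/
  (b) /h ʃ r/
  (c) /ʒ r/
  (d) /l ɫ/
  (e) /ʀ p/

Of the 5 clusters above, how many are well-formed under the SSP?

(a) 4-3 → violates
(b) 3-3-7 → violates
(c) 4-7 → obeys
(d) 6-6 → violates
(e) 7-1 → violates

1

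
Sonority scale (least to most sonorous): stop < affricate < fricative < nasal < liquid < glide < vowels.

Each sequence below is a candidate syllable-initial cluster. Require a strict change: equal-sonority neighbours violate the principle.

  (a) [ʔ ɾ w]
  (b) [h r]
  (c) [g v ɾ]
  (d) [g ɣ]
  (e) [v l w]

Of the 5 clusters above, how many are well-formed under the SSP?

5

(a) sonority 1-5-6: well-formed.
(b) sonority 3-5: well-formed.
(c) sonority 1-3-5: well-formed.
(d) sonority 1-3: well-formed.
(e) sonority 3-5-6: well-formed.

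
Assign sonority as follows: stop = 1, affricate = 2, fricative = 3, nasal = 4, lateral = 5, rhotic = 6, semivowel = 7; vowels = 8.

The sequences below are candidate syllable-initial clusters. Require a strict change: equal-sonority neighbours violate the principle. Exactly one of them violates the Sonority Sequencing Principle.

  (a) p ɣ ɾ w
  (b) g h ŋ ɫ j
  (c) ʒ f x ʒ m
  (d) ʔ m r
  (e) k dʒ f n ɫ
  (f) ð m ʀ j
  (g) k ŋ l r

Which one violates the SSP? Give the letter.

(a) sonority 1-3-6-7: well-formed.
(b) sonority 1-3-4-5-7: well-formed.
(c) sonority 3-3-3-3-4: ill-formed.
(d) sonority 1-4-6: well-formed.
(e) sonority 1-2-3-4-5: well-formed.
(f) sonority 3-4-6-7: well-formed.
(g) sonority 1-4-5-6: well-formed.

c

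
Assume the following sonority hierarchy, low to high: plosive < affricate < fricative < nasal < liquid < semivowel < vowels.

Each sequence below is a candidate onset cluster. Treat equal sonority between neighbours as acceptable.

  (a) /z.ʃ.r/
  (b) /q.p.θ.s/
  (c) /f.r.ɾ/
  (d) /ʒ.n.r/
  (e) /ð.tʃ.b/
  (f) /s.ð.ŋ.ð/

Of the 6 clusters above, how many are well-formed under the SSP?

(a) /z.ʃ.r/: profile 3-3-5 — obeys.
(b) /q.p.θ.s/: profile 1-1-3-3 — obeys.
(c) /f.r.ɾ/: profile 3-5-5 — obeys.
(d) /ʒ.n.r/: profile 3-4-5 — obeys.
(e) /ð.tʃ.b/: profile 3-2-1 — violates.
(f) /s.ð.ŋ.ð/: profile 3-3-4-3 — violates.

4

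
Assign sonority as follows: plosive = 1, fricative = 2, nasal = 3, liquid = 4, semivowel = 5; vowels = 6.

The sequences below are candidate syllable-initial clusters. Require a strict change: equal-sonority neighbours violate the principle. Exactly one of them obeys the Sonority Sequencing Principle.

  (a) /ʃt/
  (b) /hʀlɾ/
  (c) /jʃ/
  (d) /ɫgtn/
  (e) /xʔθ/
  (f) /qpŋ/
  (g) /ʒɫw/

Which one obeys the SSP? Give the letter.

(a) 2-1 → violates
(b) 2-4-4-4 → violates
(c) 5-2 → violates
(d) 4-1-1-3 → violates
(e) 2-1-2 → violates
(f) 1-1-3 → violates
(g) 2-4-5 → obeys

g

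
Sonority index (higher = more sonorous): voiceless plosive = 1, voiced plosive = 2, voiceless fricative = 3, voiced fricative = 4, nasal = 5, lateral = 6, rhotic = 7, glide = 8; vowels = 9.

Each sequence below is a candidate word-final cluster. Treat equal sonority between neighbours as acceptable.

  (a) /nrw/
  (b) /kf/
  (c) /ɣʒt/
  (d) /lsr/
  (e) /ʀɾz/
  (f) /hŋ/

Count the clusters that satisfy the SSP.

2

(a) sonority 5-7-8: ill-formed.
(b) sonority 1-3: ill-formed.
(c) sonority 4-4-1: well-formed.
(d) sonority 6-3-7: ill-formed.
(e) sonority 7-7-4: well-formed.
(f) sonority 3-5: ill-formed.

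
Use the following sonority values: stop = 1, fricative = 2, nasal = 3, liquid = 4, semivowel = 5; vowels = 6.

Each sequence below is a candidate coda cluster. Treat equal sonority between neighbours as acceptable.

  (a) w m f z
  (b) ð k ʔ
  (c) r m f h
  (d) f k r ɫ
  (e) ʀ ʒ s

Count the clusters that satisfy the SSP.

4

(a) w m f z: profile 5-3-2-2 — obeys.
(b) ð k ʔ: profile 2-1-1 — obeys.
(c) r m f h: profile 4-3-2-2 — obeys.
(d) f k r ɫ: profile 2-1-4-4 — violates.
(e) ʀ ʒ s: profile 4-2-2 — obeys.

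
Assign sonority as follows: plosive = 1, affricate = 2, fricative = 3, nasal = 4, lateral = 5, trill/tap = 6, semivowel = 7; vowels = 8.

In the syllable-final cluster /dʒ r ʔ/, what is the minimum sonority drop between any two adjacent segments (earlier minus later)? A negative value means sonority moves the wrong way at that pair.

/dʒ/ — affricate, sonority 2.
/r/ — trill/tap, sonority 6.
/ʔ/ — plosive, sonority 1.
/dʒ/→/r/: change -4.
/r/→/ʔ/: change +5.
Minimum = -4.

-4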